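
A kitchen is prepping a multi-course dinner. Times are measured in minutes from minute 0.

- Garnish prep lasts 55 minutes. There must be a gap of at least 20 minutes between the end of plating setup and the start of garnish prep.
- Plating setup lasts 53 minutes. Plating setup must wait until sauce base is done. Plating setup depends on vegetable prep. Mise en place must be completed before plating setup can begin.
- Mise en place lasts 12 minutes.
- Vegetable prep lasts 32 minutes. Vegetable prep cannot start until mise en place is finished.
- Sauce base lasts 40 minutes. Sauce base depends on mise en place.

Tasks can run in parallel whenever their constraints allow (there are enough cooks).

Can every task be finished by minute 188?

Nothing blocks mise en place, so it runs from minute 0 to minute 12.
After mise en place (finishes minute 12), vegetable prep can start at minute 12 and finishes at minute 44.
Sauce base cannot begin until mise en place (finishes minute 12). It runs from minute 12 to 12 + 40 = minute 52.
Plating setup cannot start until sauce base (finishes minute 52); vegetable prep (finishes minute 44); mise en place (finishes minute 12). The controlling bound is minute 52, so plating setup finishes at 52 + 53 = minute 105.
After plating setup (finishes minute 105, plus 20-minute gap → minute 125), garnish prep can start at minute 125 and finishes at minute 180.
Every task is finished by minute 180, which is no later than the deadline of 188, so the schedule is feasible.

Yes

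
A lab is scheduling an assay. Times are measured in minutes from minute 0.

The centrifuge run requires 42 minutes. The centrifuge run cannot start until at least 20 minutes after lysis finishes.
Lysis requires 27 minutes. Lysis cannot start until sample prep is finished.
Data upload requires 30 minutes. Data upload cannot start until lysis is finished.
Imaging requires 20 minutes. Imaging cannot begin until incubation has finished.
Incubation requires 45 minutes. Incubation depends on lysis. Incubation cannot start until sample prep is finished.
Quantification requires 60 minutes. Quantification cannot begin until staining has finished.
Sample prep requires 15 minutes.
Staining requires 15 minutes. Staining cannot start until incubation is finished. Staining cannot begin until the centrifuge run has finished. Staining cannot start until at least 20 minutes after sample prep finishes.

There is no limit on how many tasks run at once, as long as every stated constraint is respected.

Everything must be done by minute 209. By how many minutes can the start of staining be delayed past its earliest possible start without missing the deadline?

30

Sample prep has no prerequisites, so it starts at minute 0 and finishes at minute 15.
After sample prep (finishes minute 15), lysis can start at minute 15 and finishes at minute 42.
After lysis (finishes minute 42, plus 20-minute gap → minute 62), the centrifuge run can start at minute 62 and finishes at minute 104.
Incubation cannot start until lysis (finishes minute 42); sample prep (finishes minute 15). The controlling bound is minute 42, so incubation finishes at 42 + 45 = minute 87.
Staining needs all of incubation (finishes minute 87); the centrifuge run (finishes minute 104); sample prep (finishes minute 15, plus 20-minute gap → minute 35). That puts its earliest start at minute 104; it finishes at 104 + 15 = minute 119.

Working backward from the deadline:
To finish by minute 209, quantification (duration 60) must start no later than minute 149.
Staining has to be done before quantification (must start by minute 149). That means finishing by minute 149, i.e. starting by 149 − 15 = minute 134.
So staining can start as early as minute 104 and as late as minute 134, giving 134 − 104 = 30 minutes of slack.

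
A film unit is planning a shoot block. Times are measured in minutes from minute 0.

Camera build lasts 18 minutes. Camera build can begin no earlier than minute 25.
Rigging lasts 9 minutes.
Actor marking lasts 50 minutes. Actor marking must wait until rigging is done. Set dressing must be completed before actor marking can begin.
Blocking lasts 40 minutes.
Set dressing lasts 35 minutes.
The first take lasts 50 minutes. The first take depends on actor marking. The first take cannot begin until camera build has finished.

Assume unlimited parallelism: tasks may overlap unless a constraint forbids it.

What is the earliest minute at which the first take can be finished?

After its own release at minute 25, camera build can start at minute 25 and finishes at minute 43.
Set dressing has no prerequisites, so it starts at minute 0 and finishes at minute 35.
Rigging has no prerequisites, so it starts at minute 0 and finishes at minute 9.
Actor marking needs all of rigging (finishes minute 9); set dressing (finishes minute 35). That puts its earliest start at minute 35; it finishes at 35 + 50 = minute 85.
The first take cannot start until actor marking (finishes minute 85); camera build (finishes minute 43). The controlling bound is minute 85, so the first take finishes at 85 + 50 = minute 135.

135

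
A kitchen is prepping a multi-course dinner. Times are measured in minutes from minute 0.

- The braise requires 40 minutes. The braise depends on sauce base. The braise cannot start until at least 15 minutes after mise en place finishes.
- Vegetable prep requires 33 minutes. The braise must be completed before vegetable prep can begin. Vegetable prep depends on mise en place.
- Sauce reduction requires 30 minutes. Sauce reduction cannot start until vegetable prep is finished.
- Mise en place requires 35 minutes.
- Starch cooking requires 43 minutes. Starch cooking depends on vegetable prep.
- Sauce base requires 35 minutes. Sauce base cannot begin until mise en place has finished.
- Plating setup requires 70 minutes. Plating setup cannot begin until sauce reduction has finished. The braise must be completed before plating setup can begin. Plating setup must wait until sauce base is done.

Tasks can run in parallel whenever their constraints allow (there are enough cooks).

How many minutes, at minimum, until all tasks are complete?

243

Mise en place can start immediately at minute 0; it finishes at minute 35.
Sauce base waits on mise en place (finishes minute 35), so it starts at minute 35 and finishes at 35 + 35 = minute 70.
The braise cannot start until sauce base (finishes minute 70); mise en place (finishes minute 35, plus 15-minute gap → minute 50). The controlling bound is minute 70, so the braise finishes at 70 + 40 = minute 110.
For vegetable prep: the braise (finishes minute 110); mise en place (finishes minute 35). Taking the maximum gives a start of minute 110, and it finishes at 110 + 33 = minute 143.
Starch cooking cannot begin until vegetable prep (finishes minute 143). It runs from minute 143 to 143 + 43 = minute 186.
After vegetable prep (finishes minute 143), sauce reduction can start at minute 143 and finishes at minute 173.
Plating setup cannot start until sauce reduction (finishes minute 173); the braise (finishes minute 110); sauce base (finishes minute 70). The controlling bound is minute 173, so plating setup finishes at 173 + 70 = minute 243.
All tasks are finished once the last one completes. Finish times: Mise en place at 35, Sauce base at 70, The braise at 110, Vegetable prep at 143, Sauce reduction at 173, Starch cooking at 186, Plating setup at 243. The latest is minute 243.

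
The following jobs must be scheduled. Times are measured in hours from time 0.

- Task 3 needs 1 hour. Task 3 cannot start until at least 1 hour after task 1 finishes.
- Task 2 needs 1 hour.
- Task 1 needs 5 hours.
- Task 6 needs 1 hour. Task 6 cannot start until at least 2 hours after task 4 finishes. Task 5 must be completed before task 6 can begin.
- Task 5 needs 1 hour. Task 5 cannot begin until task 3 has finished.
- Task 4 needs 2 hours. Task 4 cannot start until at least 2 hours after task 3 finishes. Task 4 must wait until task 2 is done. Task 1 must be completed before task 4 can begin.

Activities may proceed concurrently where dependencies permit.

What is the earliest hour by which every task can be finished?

Nothing blocks task 2, so it runs from hour 0 to hour 1.
Nothing blocks task 1, so it runs from hour 0 to hour 5.
Task 3 waits on task 1 (finishes hour 5, plus 1-hour gap → hour 6), so it starts at hour 6 and finishes at 6 + 1 = hour 7.
Task 5 waits on task 3 (finishes hour 7), so it starts at hour 7 and finishes at 7 + 1 = hour 8.
Task 4 needs all of task 3 (finishes hour 7, plus 2-hour gap → hour 9); task 2 (finishes hour 1); task 1 (finishes hour 5). That puts its earliest start at hour 9; it finishes at 9 + 2 = hour 11.
Task 6 cannot start until task 4 (finishes hour 11, plus 2-hour gap → hour 13); task 5 (finishes hour 8). The controlling bound is hour 13, so task 6 finishes at 13 + 1 = hour 14.
All tasks are finished once the last one completes. Finish times: Task 1 at 5, Task 2 at 1, Task 3 at 7, Task 4 at 11, Task 5 at 8, Task 6 at 14. The latest is hour 14.

14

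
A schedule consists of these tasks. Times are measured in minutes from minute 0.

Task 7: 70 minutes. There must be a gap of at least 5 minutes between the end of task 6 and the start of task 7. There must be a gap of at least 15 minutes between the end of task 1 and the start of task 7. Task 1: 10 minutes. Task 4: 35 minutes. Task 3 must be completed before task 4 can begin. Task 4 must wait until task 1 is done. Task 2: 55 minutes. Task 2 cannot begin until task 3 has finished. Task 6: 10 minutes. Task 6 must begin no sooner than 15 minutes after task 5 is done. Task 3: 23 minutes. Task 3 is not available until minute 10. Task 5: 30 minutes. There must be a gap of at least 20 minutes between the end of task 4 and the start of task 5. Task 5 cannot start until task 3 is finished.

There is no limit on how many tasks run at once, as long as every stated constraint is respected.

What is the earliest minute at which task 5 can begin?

Task 3 cannot begin until its own release at minute 10. It runs from minute 10 to 10 + 23 = minute 33.
Task 1 has no prerequisites, so it starts at minute 0 and finishes at minute 10.
Task 4 has to wait for task 3 (finishes minute 33); task 1 (finishes minute 10). The latest of these is minute 33, so task 4 runs minute 33 to 33 + 35 = minute 68.
Task 5 waits on task 4 (finishes minute 68, plus 20-minute gap → minute 88); task 3 (finishes minute 33). The latest of these is minute 88, which is the earliest task 5 can start.

88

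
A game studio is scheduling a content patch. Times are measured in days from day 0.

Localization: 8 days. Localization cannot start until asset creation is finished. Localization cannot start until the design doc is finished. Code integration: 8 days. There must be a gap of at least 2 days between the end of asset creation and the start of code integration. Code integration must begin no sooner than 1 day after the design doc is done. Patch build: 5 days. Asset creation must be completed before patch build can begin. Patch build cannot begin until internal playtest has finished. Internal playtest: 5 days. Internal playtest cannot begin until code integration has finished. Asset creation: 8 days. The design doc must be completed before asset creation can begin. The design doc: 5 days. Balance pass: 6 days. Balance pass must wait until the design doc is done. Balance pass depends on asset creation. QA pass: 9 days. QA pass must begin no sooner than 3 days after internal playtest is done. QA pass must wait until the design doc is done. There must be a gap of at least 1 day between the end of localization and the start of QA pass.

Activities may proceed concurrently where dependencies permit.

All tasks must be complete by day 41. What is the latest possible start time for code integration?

QA pass must finish by day 41; it takes 9 days, so it must start by 41 − 9 = day 32.
To finish by day 41, patch build (duration 5) must start no later than day 36.
Internal playtest has several dependents: QA pass (must start by day 32, minus 3-day gap → day 29); patch build (must start by day 36). The earliest of those limits is day 29, so internal playtest must start by 29 − 5 = day 24.
Code integration feeds into internal playtest (must start by day 24); so code integration must finish by day 24 and therefore start by day 16.

16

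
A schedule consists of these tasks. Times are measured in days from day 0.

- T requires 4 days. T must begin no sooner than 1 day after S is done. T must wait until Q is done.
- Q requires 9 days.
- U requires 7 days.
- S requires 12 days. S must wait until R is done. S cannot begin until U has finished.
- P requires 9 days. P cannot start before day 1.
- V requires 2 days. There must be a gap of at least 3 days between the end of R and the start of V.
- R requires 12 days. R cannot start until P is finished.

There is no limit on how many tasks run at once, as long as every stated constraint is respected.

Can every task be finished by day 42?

U can start immediately at day 0; it finishes at day 7.
Nothing blocks Q, so it runs from day 0 to day 9.
P cannot begin until its own release at day 1. It runs from day 1 to 1 + 9 = day 10.
After P (finishes day 10), R can start at day 10 and finishes at day 22.
V cannot begin until R (finishes day 22, plus 3-day gap → day 25). It runs from day 25 to 25 + 2 = day 27.
S cannot start until R (finishes day 22); U (finishes day 7). The controlling bound is day 22, so S finishes at 22 + 12 = day 34.
T cannot start until S (finishes day 34, plus 1-day gap → day 35); Q (finishes day 9). The controlling bound is day 35, so T finishes at 35 + 4 = day 39.
Every task is finished by day 39, which is no later than the deadline of 42, so the schedule is feasible.

Yes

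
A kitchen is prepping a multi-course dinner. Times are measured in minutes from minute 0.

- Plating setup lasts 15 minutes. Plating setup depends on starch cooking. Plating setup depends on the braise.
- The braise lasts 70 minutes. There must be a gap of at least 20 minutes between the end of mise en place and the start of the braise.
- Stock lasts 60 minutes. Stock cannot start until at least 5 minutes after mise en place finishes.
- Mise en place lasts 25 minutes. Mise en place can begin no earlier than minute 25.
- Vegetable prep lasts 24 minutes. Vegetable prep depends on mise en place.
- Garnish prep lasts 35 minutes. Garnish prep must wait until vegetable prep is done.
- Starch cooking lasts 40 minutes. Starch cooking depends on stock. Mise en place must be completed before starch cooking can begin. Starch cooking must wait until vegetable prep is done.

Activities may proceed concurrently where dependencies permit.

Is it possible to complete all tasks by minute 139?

Mise en place waits on its own release at minute 25, so it starts at minute 25 and finishes at 25 + 25 = minute 50.
After mise en place (finishes minute 50), vegetable prep can start at minute 50 and finishes at minute 74.
Garnish prep waits on vegetable prep (finishes minute 74), so it starts at minute 74 and finishes at 74 + 35 = minute 109.
After mise en place (finishes minute 50, plus 20-minute gap → minute 70), the braise can start at minute 70 and finishes at minute 140.
Stock cannot begin until mise en place (finishes minute 50, plus 5-minute gap → minute 55). It runs from minute 55 to 55 + 60 = minute 115.
Starch cooking cannot start until stock (finishes minute 115); mise en place (finishes minute 50); vegetable prep (finishes minute 74). The controlling bound is minute 115, so starch cooking finishes at 115 + 40 = minute 155.
Plating setup cannot start until starch cooking (finishes minute 155); the braise (finishes minute 140). The controlling bound is minute 155, so plating setup finishes at 155 + 15 = minute 170.
The earliest everything can be done is minute 170, which is after the deadline of 139, so it is not possible.

No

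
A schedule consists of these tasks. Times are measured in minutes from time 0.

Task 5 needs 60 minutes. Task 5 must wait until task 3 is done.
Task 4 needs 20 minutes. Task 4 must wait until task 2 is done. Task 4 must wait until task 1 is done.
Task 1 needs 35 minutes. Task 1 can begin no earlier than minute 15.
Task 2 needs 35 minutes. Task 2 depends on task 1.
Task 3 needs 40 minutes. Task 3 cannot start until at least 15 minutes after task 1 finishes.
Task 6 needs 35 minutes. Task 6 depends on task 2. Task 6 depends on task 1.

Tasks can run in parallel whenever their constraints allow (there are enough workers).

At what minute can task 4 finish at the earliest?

105

Task 1 cannot begin until its own release at minute 15. It runs from minute 15 to 15 + 35 = minute 50.
After task 1 (finishes minute 50), task 2 can start at minute 50 and finishes at minute 85.
Task 4 cannot start until task 2 (finishes minute 85); task 1 (finishes minute 50). The controlling bound is minute 85, so task 4 finishes at 85 + 20 = minute 105.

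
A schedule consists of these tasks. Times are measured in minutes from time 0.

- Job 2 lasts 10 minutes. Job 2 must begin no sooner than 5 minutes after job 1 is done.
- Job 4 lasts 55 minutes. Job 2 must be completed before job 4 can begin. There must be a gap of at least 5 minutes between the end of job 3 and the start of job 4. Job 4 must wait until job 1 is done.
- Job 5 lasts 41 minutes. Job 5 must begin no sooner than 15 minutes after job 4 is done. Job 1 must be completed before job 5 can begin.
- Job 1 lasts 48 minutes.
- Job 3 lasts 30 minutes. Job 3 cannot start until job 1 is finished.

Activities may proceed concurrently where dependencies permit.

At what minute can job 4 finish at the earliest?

Job 1 has no prerequisites, so it starts at minute 0 and finishes at minute 48.
After job 1 (finishes minute 48), job 3 can start at minute 48 and finishes at minute 78.
Job 2 cannot begin until job 1 (finishes minute 48, plus 5-minute gap → minute 53). It runs from minute 53 to 53 + 10 = minute 63.
Job 4 needs all of job 2 (finishes minute 63); job 3 (finishes minute 78, plus 5-minute gap → minute 83); job 1 (finishes minute 48). That puts its earliest start at minute 83; it finishes at 83 + 55 = minute 138.

138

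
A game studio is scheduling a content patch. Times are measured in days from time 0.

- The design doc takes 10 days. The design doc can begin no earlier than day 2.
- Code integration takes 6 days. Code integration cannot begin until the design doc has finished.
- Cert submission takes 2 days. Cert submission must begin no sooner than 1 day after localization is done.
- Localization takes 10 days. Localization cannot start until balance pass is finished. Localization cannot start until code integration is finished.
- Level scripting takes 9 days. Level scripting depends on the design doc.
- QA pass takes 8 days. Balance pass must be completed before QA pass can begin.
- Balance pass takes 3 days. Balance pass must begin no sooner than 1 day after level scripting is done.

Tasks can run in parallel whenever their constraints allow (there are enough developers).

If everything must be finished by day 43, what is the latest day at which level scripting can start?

Cert submission must finish by day 43; it takes 2 days, so it must start by 43 − 2 = day 41.
Localization has to be done before cert submission (must start by day 41, minus 1-day gap → day 40). That means finishing by day 40, i.e. starting by 40 − 10 = day 30.
Nothing follows QA pass; the deadline of day 43 is its only limit. It must start by 43 − 8 = day 35.
Balance pass has several dependents: localization (must start by day 30); QA pass (must start by day 35). The earliest of those limits is day 30, so balance pass must start by 30 − 3 = day 27.
Level scripting must finish before balance pass (must start by day 27, minus 1-day gap → day 26). With a 9-day duration, level scripting must start by 26 − 9 = day 17.

17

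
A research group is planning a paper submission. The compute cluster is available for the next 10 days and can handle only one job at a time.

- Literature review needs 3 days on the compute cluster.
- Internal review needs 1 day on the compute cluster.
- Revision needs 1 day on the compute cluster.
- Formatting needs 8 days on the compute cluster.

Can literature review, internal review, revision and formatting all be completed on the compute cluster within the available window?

No

Running back to back, the jobs need 3 + 1 + 1 + 8 = 13 days on the compute cluster.
Since 13 > 10, they cannot all fit.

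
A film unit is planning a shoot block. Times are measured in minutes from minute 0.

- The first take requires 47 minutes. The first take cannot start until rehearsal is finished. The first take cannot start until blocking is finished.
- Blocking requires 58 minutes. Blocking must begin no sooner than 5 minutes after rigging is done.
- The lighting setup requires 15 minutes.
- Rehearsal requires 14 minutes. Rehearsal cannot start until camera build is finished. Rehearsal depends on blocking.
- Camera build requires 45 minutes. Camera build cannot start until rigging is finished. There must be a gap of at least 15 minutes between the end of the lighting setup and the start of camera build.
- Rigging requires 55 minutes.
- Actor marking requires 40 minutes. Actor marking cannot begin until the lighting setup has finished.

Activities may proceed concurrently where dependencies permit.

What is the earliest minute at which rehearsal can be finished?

Nothing blocks the lighting setup, so it runs from minute 0 to minute 15.
Rigging can start immediately at minute 0; it finishes at minute 55.
Blocking waits on rigging (finishes minute 55, plus 5-minute gap → minute 60), so it starts at minute 60 and finishes at 60 + 58 = minute 118.
For camera build: rigging (finishes minute 55); the lighting setup (finishes minute 15, plus 15-minute gap → minute 30). Taking the maximum gives a start of minute 55, and it finishes at 55 + 45 = minute 100.
Rehearsal cannot start until camera build (finishes minute 100); blocking (finishes minute 118). The controlling bound is minute 118, so rehearsal finishes at 118 + 14 = minute 132.

132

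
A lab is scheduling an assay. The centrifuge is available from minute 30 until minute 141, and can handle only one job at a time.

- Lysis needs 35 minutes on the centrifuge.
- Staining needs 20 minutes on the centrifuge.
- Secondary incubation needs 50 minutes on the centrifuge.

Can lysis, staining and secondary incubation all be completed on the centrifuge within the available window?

The centrifuge window is 141 − 30 = 111 minutes.
Running back to back, the jobs need 35 + 20 + 50 = 105 minutes on the centrifuge.
Since 105 ≤ 111, they fit within the window.

Yes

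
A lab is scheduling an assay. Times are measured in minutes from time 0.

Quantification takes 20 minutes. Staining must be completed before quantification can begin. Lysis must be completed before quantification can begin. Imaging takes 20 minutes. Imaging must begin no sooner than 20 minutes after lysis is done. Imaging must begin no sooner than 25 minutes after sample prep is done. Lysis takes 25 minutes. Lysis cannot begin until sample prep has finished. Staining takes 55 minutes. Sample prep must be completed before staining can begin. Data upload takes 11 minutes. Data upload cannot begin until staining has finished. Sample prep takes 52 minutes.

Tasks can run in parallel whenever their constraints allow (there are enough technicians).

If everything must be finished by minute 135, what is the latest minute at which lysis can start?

Imaging must finish by minute 135; it takes 20 minutes, so it must start by 135 − 20 = minute 115.
Quantification must finish by minute 135; it takes 20 minutes, so it must start by 135 − 20 = minute 115.
For lysis: imaging (must start by minute 115, minus 20-minute gap → minute 95); quantification (must start by minute 115). The most restrictive is minute 95; with a 25-minute duration, lysis must start by minute 70.

70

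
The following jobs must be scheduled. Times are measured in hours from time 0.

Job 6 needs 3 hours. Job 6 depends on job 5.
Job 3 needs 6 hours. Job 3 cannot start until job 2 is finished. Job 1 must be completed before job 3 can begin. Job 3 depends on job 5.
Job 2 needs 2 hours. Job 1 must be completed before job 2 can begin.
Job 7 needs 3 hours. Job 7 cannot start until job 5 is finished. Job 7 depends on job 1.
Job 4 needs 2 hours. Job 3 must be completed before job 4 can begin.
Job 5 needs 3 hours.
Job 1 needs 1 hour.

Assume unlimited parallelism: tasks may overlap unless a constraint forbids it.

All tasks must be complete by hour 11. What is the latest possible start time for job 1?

0

To finish by hour 11, job 4 (duration 2) must start no later than hour 9.
Since job 4 (must start by hour 9) depends on it, job 3 must finish by hour 9. Backing off its 6-hour duration gives a latest start of hour 3.
Job 2 has to be done before job 3 (must start by hour 3). That means finishing by hour 3, i.e. starting by 3 − 2 = hour 1.
Job 7 must finish by hour 11; it takes 3 hours, so it must start by 11 − 3 = hour 8.
Job 1 has several dependents: job 2 (must start by hour 1); job 3 (must start by hour 3); job 7 (must start by hour 8). The earliest of those limits is hour 1, so job 1 must start by 1 − 1 = hour 0.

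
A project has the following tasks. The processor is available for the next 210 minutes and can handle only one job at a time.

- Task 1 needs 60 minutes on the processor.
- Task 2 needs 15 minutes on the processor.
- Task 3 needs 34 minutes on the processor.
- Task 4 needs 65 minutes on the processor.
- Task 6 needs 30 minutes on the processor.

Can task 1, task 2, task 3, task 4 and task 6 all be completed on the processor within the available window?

Running back to back, the jobs need 60 + 15 + 34 + 65 + 30 = 204 minutes on the processor.
Since 204 ≤ 210, they fit within the window.

Yes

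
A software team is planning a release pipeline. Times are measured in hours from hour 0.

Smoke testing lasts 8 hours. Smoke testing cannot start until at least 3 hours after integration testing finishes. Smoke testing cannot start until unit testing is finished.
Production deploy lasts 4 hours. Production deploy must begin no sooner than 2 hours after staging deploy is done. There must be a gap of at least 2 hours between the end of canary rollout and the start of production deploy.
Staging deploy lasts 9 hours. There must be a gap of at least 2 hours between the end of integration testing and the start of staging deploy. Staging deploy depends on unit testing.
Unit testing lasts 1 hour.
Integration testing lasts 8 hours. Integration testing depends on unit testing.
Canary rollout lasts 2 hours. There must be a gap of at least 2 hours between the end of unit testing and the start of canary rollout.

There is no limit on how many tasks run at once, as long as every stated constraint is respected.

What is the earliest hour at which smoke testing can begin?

Unit testing has no prerequisites, so it starts at hour 0 and finishes at hour 1.
After unit testing (finishes hour 1), integration testing can start at hour 1 and finishes at hour 9.
Smoke testing waits on integration testing (finishes hour 9, plus 3-hour gap → hour 12); unit testing (finishes hour 1). The latest of these is hour 12, which is the earliest smoke testing can start.

12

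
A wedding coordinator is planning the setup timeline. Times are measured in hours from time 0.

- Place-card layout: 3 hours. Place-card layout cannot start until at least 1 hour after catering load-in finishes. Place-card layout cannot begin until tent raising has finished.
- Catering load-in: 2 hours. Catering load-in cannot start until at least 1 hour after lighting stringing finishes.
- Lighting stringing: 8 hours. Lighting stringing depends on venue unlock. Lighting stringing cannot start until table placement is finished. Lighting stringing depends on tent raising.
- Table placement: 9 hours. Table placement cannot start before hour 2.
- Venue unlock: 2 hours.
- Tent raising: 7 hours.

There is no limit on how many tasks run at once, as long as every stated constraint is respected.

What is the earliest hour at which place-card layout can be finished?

Table placement waits on its own release at hour 2, so it starts at hour 2 and finishes at 2 + 9 = hour 11.
Tent raising can start immediately at hour 0; it finishes at hour 7.
Venue unlock can start immediately at hour 0; it finishes at hour 2.
For lighting stringing: venue unlock (finishes hour 2); table placement (finishes hour 11); tent raising (finishes hour 7). Taking the maximum gives a start of hour 11, and it finishes at 11 + 8 = hour 19.
Catering load-in waits on lighting stringing (finishes hour 19, plus 1-hour gap → hour 20), so it starts at hour 20 and finishes at 20 + 2 = hour 22.
Place-card layout cannot start until catering load-in (finishes hour 22, plus 1-hour gap → hour 23); tent raising (finishes hour 7). The controlling bound is hour 23, so place-card layout finishes at 23 + 3 = hour 26.

26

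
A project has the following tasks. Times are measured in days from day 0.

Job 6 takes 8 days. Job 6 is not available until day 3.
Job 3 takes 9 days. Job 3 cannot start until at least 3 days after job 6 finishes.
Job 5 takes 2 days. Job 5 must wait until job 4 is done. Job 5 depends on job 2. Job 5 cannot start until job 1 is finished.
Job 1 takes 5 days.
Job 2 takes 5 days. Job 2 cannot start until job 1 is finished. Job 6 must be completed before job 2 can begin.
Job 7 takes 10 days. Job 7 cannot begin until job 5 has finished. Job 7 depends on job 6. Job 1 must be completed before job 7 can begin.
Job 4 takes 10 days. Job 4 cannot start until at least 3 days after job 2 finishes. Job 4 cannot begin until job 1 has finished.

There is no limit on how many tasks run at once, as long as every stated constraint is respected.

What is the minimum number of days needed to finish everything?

41

Job 6 waits on its own release at day 3, so it starts at day 3 and finishes at 3 + 8 = day 11.
After job 6 (finishes day 11, plus 3-day gap → day 14), job 3 can start at day 14 and finishes at day 23.
Job 1 can start immediately at day 0; it finishes at day 5.
Job 2 needs all of job 1 (finishes day 5); job 6 (finishes day 11). That puts its earliest start at day 11; it finishes at 11 + 5 = day 16.
Job 4 has to wait for job 2 (finishes day 16, plus 3-day gap → day 19); job 1 (finishes day 5). The latest of these is day 19, so job 4 runs day 19 to 19 + 10 = day 29.
Job 5 cannot start until job 4 (finishes day 29); job 2 (finishes day 16); job 1 (finishes day 5). The controlling bound is day 29, so job 5 finishes at 29 + 2 = day 31.
Job 7 cannot start until job 5 (finishes day 31); job 6 (finishes day 11); job 1 (finishes day 5). The controlling bound is day 31, so job 7 finishes at 31 + 10 = day 41.
All tasks are finished once the last one completes. Finish times: Job 1 at 5, Job 2 at 16, Job 3 at 23, Job 4 at 29, Job 5 at 31, Job 6 at 11, Job 7 at 41. The latest is day 41.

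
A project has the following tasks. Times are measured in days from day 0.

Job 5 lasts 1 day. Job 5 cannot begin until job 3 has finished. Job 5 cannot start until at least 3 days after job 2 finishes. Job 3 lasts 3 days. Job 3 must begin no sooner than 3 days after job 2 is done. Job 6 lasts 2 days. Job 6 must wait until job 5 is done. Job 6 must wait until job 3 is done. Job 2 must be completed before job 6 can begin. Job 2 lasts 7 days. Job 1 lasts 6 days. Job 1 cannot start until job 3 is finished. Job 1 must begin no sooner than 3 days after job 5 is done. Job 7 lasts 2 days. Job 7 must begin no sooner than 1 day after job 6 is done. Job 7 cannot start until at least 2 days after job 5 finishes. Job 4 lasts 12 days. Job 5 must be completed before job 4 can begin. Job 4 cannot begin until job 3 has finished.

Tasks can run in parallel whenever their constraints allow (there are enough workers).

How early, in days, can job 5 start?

13

Job 2 can start immediately at day 0; it finishes at day 7.
Job 3 waits on job 2 (finishes day 7, plus 3-day gap → day 10), so it starts at day 10 and finishes at 10 + 3 = day 13.
Job 5 waits on job 3 (finishes day 13); job 2 (finishes day 7, plus 3-day gap → day 10). The latest of these is day 13, which is the earliest job 5 can start.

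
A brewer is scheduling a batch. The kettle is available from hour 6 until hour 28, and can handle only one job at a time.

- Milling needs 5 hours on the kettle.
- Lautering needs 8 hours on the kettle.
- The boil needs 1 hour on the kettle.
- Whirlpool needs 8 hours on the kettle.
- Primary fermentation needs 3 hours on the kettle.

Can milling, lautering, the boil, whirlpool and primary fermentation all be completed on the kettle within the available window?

No

The kettle window is 28 − 6 = 22 hours.
Running back to back, the jobs need 5 + 8 + 1 + 8 + 3 = 25 hours on the kettle.
Since 25 > 22, they cannot all fit.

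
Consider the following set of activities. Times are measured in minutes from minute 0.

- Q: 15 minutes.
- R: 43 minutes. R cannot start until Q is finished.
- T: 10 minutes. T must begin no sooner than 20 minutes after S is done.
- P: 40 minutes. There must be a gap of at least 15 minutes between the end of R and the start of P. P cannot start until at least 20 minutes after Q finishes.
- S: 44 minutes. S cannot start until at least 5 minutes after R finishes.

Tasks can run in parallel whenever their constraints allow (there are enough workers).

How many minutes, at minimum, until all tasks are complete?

137

Q can start immediately at minute 0; it finishes at minute 15.
After Q (finishes minute 15), R can start at minute 15 and finishes at minute 58.
S waits on R (finishes minute 58, plus 5-minute gap → minute 63), so it starts at minute 63 and finishes at 63 + 44 = minute 107.
T waits on S (finishes minute 107, plus 20-minute gap → minute 127), so it starts at minute 127 and finishes at 127 + 10 = minute 137.
P needs all of R (finishes minute 58, plus 15-minute gap → minute 73); Q (finishes minute 15, plus 20-minute gap → minute 35). That puts its earliest start at minute 73; it finishes at 73 + 40 = minute 113.
All tasks are finished once the last one completes. Finish times: P at 113, Q at 15, R at 58, S at 107, T at 137. The latest is minute 137.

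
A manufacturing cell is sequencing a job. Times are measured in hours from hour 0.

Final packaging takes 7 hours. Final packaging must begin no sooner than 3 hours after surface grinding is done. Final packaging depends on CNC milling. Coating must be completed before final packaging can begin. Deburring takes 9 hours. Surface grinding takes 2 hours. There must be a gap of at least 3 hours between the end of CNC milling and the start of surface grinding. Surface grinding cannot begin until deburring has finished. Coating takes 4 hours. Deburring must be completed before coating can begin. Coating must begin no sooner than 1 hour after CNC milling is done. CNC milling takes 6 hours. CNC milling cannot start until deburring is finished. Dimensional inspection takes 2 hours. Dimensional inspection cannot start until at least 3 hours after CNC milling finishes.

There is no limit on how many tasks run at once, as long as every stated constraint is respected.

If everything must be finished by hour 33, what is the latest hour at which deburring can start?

3

To finish by hour 33, final packaging (duration 7) must start no later than hour 26.
Since final packaging (must start by hour 26, minus 3-hour gap → hour 23) depends on it, surface grinding must finish by hour 23. Backing off its 2-hour duration gives a latest start of hour 21.
Nothing follows dimensional inspection; the deadline of hour 33 is its only limit. It must start by 33 − 2 = hour 31.
Since final packaging (must start by hour 26) depends on it, coating must finish by hour 26. Backing off its 4-hour duration gives a latest start of hour 22.
For CNC milling: surface grinding (must start by hour 21, minus 3-hour gap → hour 18); dimensional inspection (must start by hour 31, minus 3-hour gap → hour 28); coating (must start by hour 22, minus 1-hour gap → hour 21); final packaging (must start by hour 26). The most restrictive is hour 18; with a 6-hour duration, CNC milling must start by hour 12.
Deburring has several dependents: CNC milling (must start by hour 12); surface grinding (must start by hour 21); coating (must start by hour 22). The earliest of those limits is hour 12, so deburring must start by 12 − 9 = hour 3.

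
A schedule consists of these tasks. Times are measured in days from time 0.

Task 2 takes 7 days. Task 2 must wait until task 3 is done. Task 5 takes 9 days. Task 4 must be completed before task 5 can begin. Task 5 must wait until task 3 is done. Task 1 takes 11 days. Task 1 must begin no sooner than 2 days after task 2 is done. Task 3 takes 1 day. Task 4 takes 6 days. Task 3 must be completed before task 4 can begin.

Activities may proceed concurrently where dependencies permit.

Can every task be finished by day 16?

No

Nothing blocks task 3, so it runs from day 0 to day 1.
Task 4 cannot begin until task 3 (finishes day 1). It runs from day 1 to 1 + 6 = day 7.
Task 5 has to wait for task 4 (finishes day 7); task 3 (finishes day 1). The latest of these is day 7, so task 5 runs day 7 to 7 + 9 = day 16.
Task 2 waits on task 3 (finishes day 1), so it starts at day 1 and finishes at 1 + 7 = day 8.
After task 2 (finishes day 8, plus 2-day gap → day 10), task 1 can start at day 10 and finishes at day 21.
The earliest everything can be done is day 21, which is after the deadline of 16, so it is not possible.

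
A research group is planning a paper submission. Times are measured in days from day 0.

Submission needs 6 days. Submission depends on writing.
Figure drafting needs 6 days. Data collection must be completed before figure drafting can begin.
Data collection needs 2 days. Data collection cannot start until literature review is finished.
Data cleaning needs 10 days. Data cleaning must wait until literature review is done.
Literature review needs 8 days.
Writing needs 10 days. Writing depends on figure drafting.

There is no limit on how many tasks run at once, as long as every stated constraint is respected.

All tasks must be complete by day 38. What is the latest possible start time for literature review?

Submission must finish by day 38; it takes 6 days, so it must start by 38 − 6 = day 32.
Writing has to be done before submission (must start by day 32). That means finishing by day 32, i.e. starting by 32 − 10 = day 22.
Figure drafting feeds into writing (must start by day 22); so figure drafting must finish by day 22 and therefore start by day 16.
Since figure drafting (must start by day 16) depends on it, data collection must finish by day 16. Backing off its 2-day duration gives a latest start of day 14.
Nothing follows data cleaning; the deadline of day 38 is its only limit. It must start by 38 − 10 = day 28.
Literature review must finish in time for data collection (must start by day 14); data cleaning (must start by day 28). The tightest is day 14, so literature review must start by 14 − 8 = day 6.

6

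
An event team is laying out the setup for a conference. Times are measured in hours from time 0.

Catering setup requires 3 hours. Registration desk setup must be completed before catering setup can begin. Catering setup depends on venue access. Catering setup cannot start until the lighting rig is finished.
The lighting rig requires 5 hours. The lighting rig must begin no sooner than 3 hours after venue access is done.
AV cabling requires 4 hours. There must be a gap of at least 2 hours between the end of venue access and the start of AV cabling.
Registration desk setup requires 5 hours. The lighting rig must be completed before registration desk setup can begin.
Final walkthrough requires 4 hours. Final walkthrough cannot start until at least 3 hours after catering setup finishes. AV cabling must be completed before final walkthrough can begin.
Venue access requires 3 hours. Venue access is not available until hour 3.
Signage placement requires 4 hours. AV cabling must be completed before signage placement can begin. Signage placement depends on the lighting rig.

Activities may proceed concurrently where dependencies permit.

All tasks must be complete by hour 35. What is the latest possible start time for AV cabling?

To finish by hour 35, final walkthrough (duration 4) must start no later than hour 31.
Signage placement has no dependents, so it just needs to finish by hour 35. Starting by 35 − 4 = hour 31 achieves that.
AV cabling feeds signage placement (must start by hour 31); final walkthrough (must start by hour 31). Taking the minimum, AV cabling must finish by hour 31 and start by 31 − 4 = hour 27.

27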